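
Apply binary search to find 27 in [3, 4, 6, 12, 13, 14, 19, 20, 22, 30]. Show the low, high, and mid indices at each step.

Binary search for 27 in [3, 4, 6, 12, 13, 14, 19, 20, 22, 30]:

lo=0, hi=9, mid=4, arr[mid]=13 -> 13 < 27, search right half
lo=5, hi=9, mid=7, arr[mid]=20 -> 20 < 27, search right half
lo=8, hi=9, mid=8, arr[mid]=22 -> 22 < 27, search right half
lo=9, hi=9, mid=9, arr[mid]=30 -> 30 > 27, search left half
lo=9 > hi=8, target 27 not found

Binary search determines that 27 is not in the array after 4 comparisons. The search space was exhausted without finding the target.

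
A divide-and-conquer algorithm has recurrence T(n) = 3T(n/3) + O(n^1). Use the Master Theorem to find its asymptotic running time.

Master Theorem for T(n) = 3T(n/3) + O(n^1):

a = 3, b = 3, c = 1
log_b(a) = log_3(3) = 1.0000

Case 2: c = 1 = log_3(3) = 1.0000
T(n) = O(n^1 log n) = O(n log n)

For T(n) = 3T(n/3) + O(n^1): log_3(3) = 1.0000. This is Case 2 of the Master Theorem (c = log_b(a), equal work at all levels), giving O(n log n).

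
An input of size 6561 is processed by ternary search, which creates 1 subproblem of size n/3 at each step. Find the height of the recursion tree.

For divide and conquer with division factor 3:

Problem sizes at each level:
Level 0: 6561
Level 1: 2187
Level 2: 729
Level 3: 243
Level 4: 81
Level 5: 27
Level 6: 9
Level 7: 3
Level 8: 1

The root is level 0 and the size-1 base case is level 8 (the tree spans levels 0 through 8, i.e. 9 levels counting the root), so the depth is the number of divisions: log_3(6561) = 8

The recursion tree depth is log_3(6561) = 8. At each level, the problem size is divided by 3, so it takes 8 divisions to reduce to a base case of size 1. The algorithm makes 1 recursive call at each level.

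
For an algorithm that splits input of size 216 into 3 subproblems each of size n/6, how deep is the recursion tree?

For divide and conquer with division factor 6:

Problem sizes at each level:
Level 0: 216
Level 1: 36
Level 2: 6
Level 3: 1

The root is level 0 and the size-1 base case is level 3 (the tree spans levels 0 through 3, i.e. 4 levels counting the root), so the depth is the number of divisions: log_6(216) = 3

The recursion tree depth is log_6(216) = 3. At each level, the problem size is divided by 6, so it takes 3 divisions to reduce to a base case of size 1. The algorithm makes 3 recursive calls at each level.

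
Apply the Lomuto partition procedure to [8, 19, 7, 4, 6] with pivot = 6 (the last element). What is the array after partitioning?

Lomuto partition with pivot = 6:

Initial array: [8, 19, 7, 4, 6]

arr[0]=8 > 6: no swap
arr[1]=19 > 6: no swap
arr[2]=7 > 6: no swap
arr[3]=4 <= 6: swap with position 0, array becomes [4, 19, 7, 8, 6]

Place pivot at position 1: [4, 6, 7, 8, 19]
Pivot position: 1

After partitioning with pivot 6, the array becomes [4, 6, 7, 8, 19]. The pivot is placed at index 1. All elements to the left of the pivot are <= 6, and all elements to the right are > 6.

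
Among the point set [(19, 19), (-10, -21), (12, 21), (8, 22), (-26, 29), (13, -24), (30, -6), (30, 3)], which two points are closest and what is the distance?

Computing all pairwise distances among 8 points:

d((19, 19), (-10, -21)) = 49.4065
d((19, 19), (12, 21)) = 7.2801
d((19, 19), (8, 22)) = 11.4018
d((19, 19), (-26, 29)) = 46.0977
d((19, 19), (13, -24)) = 43.4166
d((19, 19), (30, -6)) = 27.313
d((19, 19), (30, 3)) = 19.4165
d((-10, -21), (12, 21)) = 47.4131
d((-10, -21), (8, 22)) = 46.6154
d((-10, -21), (-26, 29)) = 52.4976
d((-10, -21), (13, -24)) = 23.1948
d((-10, -21), (30, -6)) = 42.72
d((-10, -21), (30, 3)) = 46.6476
d((12, 21), (8, 22)) = 4.1231 <-- minimum
d((12, 21), (-26, 29)) = 38.833
d((12, 21), (13, -24)) = 45.0111
d((12, 21), (30, -6)) = 32.45
d((12, 21), (30, 3)) = 25.4558
d((8, 22), (-26, 29)) = 34.7131
d((8, 22), (13, -24)) = 46.2709
d((8, 22), (30, -6)) = 35.609
d((8, 22), (30, 3)) = 29.0689
d((-26, 29), (13, -24)) = 65.8027
d((-26, 29), (30, -6)) = 66.0379
d((-26, 29), (30, 3)) = 61.7414
d((13, -24), (30, -6)) = 24.7588
d((13, -24), (30, 3)) = 31.9061
d((30, -6), (30, 3)) = 9.0

Closest pair: (12, 21) and (8, 22) with distance 4.1231

The closest pair is (12, 21) and (8, 22) with Euclidean distance 4.1231. For 8 points, brute-force pairwise comparison is shown above. For large n, the divide-and-conquer algorithm (sort by x, recurse on halves, check the dividing strip) achieves O(n log n).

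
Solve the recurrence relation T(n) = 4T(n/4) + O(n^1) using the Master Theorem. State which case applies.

Master Theorem for T(n) = 4T(n/4) + O(n^1):

a = 4, b = 4, c = 1
log_b(a) = log_4(4) = 1.0000

Case 2: c = 1 = log_4(4) = 1.0000
T(n) = O(n^1 log n) = O(n log n)

For T(n) = 4T(n/4) + O(n^1): log_4(4) = 1.0000. This is Case 2 of the Master Theorem (c = log_b(a), equal work at all levels), giving O(n log n).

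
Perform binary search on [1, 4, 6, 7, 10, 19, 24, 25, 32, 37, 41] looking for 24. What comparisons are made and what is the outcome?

Binary search for 24 in [1, 4, 6, 7, 10, 19, 24, 25, 32, 37, 41]:

lo=0, hi=10, mid=5, arr[mid]=19 -> 19 < 24, search right half
lo=6, hi=10, mid=8, arr[mid]=32 -> 32 > 24, search left half
lo=6, hi=7, mid=6, arr[mid]=24 -> Found target at index 6!

Binary search finds 24 at index 6 after 3 comparisons. The search repeatedly halves the search space by comparing with the middle element.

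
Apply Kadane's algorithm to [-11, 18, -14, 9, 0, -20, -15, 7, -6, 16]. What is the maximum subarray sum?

Using Kadane's algorithm on [-11, 18, -14, 9, 0, -20, -15, 7, -6, 16]:

Scanning through the array:
Position 1 (value 18): max_ending_here = 18, max_so_far = 18
Position 2 (value -14): max_ending_here = 4, max_so_far = 18
Position 3 (value 9): max_ending_here = 13, max_so_far = 18
Position 4 (value 0): max_ending_here = 13, max_so_far = 18
Position 5 (value -20): max_ending_here = -7, max_so_far = 18
Position 6 (value -15): max_ending_here = -15, max_so_far = 18
Position 7 (value 7): max_ending_here = 7, max_so_far = 18
Position 8 (value -6): max_ending_here = 1, max_so_far = 18
Position 9 (value 16): max_ending_here = 17, max_so_far = 18

Maximum subarray: [18]
Maximum sum: 18

The maximum subarray is [18] with sum 18. This subarray runs from index 1 to index 1.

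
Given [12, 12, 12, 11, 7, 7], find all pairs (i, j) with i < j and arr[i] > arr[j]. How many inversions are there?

Finding inversions in [12, 12, 12, 11, 7, 7]:

(0, 3): arr[0]=12 > arr[3]=11
(0, 4): arr[0]=12 > arr[4]=7
(0, 5): arr[0]=12 > arr[5]=7
(1, 3): arr[1]=12 > arr[3]=11
(1, 4): arr[1]=12 > arr[4]=7
(1, 5): arr[1]=12 > arr[5]=7
(2, 3): arr[2]=12 > arr[3]=11
(2, 4): arr[2]=12 > arr[4]=7
(2, 5): arr[2]=12 > arr[5]=7
(3, 4): arr[3]=11 > arr[4]=7
(3, 5): arr[3]=11 > arr[5]=7

Total inversions: 11

The array has 11 inversion(s): (0,3), (0,4), (0,5), (1,3), (1,4), (1,5), (2,3), (2,4), (2,5), (3,4), (3,5). Each pair (i,j) satisfies i < j and arr[i] > arr[j].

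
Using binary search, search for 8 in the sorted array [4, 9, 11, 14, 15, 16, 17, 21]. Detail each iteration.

Binary search for 8 in [4, 9, 11, 14, 15, 16, 17, 21]:

lo=0, hi=7, mid=3, arr[mid]=14 -> 14 > 8, search left half
lo=0, hi=2, mid=1, arr[mid]=9 -> 9 > 8, search left half
lo=0, hi=0, mid=0, arr[mid]=4 -> 4 < 8, search right half
lo=1 > hi=0, target 8 not found

Binary search determines that 8 is not in the array after 3 comparisons. The search space was exhausted without finding the target.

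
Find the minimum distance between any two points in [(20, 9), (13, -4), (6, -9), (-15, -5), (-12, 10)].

Computing all pairwise distances among 5 points:

d((20, 9), (13, -4)) = 14.7648
d((20, 9), (6, -9)) = 22.8035
d((20, 9), (-15, -5)) = 37.6962
d((20, 9), (-12, 10)) = 32.0156
d((13, -4), (6, -9)) = 8.6023 <-- minimum
d((13, -4), (-15, -5)) = 28.0179
d((13, -4), (-12, 10)) = 28.6531
d((6, -9), (-15, -5)) = 21.3776
d((6, -9), (-12, 10)) = 26.1725
d((-15, -5), (-12, 10)) = 15.2971

Closest pair: (13, -4) and (6, -9) with distance 8.6023

The closest pair is (13, -4) and (6, -9) with Euclidean distance 8.6023. For 5 points, brute-force pairwise comparison is shown above. For large n, the divide-and-conquer algorithm (sort by x, recurse on halves, check the dividing strip) achieves O(n log n).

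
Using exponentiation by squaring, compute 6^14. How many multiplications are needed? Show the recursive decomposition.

Computing 6^14 by squaring (build up from 6^1; each line after the first costs one multiplication):

6^1 = 6
6^2 = (6^1)^2 = 6^2 = 36
6^3 = 6 * 6^2 = 6 * 36 = 216
6^6 = (6^3)^2 = 216^2 = 46656
6^7 = 6 * 6^6 = 6 * 46656 = 279936
6^14 = (6^7)^2 = 279936^2 = 78364164096

Result: 78364164096
Multiplications needed: 5 (5 lines after 6^1)

6^14 = 78364164096. Using exponentiation by squaring, this requires 5 multiplications. The key idea: if the exponent is even, square the half-power; if odd, multiply by the base once.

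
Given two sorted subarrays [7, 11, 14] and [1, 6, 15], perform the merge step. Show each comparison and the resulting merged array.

Merging process:

Compare 7 vs 1: take 1 from right. Merged: [1]
Compare 7 vs 6: take 6 from right. Merged: [1, 6]
Compare 7 vs 15: take 7 from left. Merged: [1, 6, 7]
Compare 11 vs 15: take 11 from left. Merged: [1, 6, 7, 11]
Compare 14 vs 15: take 14 from left. Merged: [1, 6, 7, 11, 14]
Append remaining from right: [15]. Merged: [1, 6, 7, 11, 14, 15]

Final merged array: [1, 6, 7, 11, 14, 15]
Total comparisons: 5

The merged array is [1, 6, 7, 11, 14, 15], requiring 5 comparisons. The merge step runs in O(n) time where n is the total number of elements.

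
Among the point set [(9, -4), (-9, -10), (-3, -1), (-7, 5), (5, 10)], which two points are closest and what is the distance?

Computing all pairwise distances among 5 points:

d((9, -4), (-9, -10)) = 18.9737
d((9, -4), (-3, -1)) = 12.3693
d((9, -4), (-7, 5)) = 18.3576
d((9, -4), (5, 10)) = 14.5602
d((-9, -10), (-3, -1)) = 10.8167
d((-9, -10), (-7, 5)) = 15.1327
d((-9, -10), (5, 10)) = 24.4131
d((-3, -1), (-7, 5)) = 7.2111 <-- minimum
d((-3, -1), (5, 10)) = 13.6015
d((-7, 5), (5, 10)) = 13.0

Closest pair: (-3, -1) and (-7, 5) with distance 7.2111

The closest pair is (-3, -1) and (-7, 5) with Euclidean distance 7.2111. For 5 points, brute-force pairwise comparison is shown above. For large n, the divide-and-conquer algorithm (sort by x, recurse on halves, check the dividing strip) achieves O(n log n).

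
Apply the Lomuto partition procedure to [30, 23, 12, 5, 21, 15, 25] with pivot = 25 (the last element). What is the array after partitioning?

Lomuto partition with pivot = 25:

Initial array: [30, 23, 12, 5, 21, 15, 25]

arr[0]=30 > 25: no swap
arr[1]=23 <= 25: swap with position 0, array becomes [23, 30, 12, 5, 21, 15, 25]
arr[2]=12 <= 25: swap with position 1, array becomes [23, 12, 30, 5, 21, 15, 25]
arr[3]=5 <= 25: swap with position 2, array becomes [23, 12, 5, 30, 21, 15, 25]
arr[4]=21 <= 25: swap with position 3, array becomes [23, 12, 5, 21, 30, 15, 25]
arr[5]=15 <= 25: swap with position 4, array becomes [23, 12, 5, 21, 15, 30, 25]

Place pivot at position 5: [23, 12, 5, 21, 15, 25, 30]
Pivot position: 5

After partitioning with pivot 25, the array becomes [23, 12, 5, 21, 15, 25, 30]. The pivot is placed at index 5. All elements to the left of the pivot are <= 25, and all elements to the right are > 25.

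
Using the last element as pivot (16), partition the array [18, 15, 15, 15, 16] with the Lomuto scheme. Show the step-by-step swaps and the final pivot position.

Lomuto partition with pivot = 16:

Initial array: [18, 15, 15, 15, 16]

arr[0]=18 > 16: no swap
arr[1]=15 <= 16: swap with position 0, array becomes [15, 18, 15, 15, 16]
arr[2]=15 <= 16: swap with position 1, array becomes [15, 15, 18, 15, 16]
arr[3]=15 <= 16: swap with position 2, array becomes [15, 15, 15, 18, 16]

Place pivot at position 3: [15, 15, 15, 16, 18]
Pivot position: 3

After partitioning with pivot 16, the array becomes [15, 15, 15, 16, 18]. The pivot is placed at index 3. All elements to the left of the pivot are <= 16, and all elements to the right are > 16.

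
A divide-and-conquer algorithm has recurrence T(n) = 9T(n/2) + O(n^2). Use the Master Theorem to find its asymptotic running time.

Master Theorem for T(n) = 9T(n/2) + O(n^2):

a = 9, b = 2, c = 2
log_b(a) = log_2(9) = 3.1699

Case 1: c = 2 < log_2(9) = 3.1699
T(n) = O(n^(log_2 9))

For T(n) = 9T(n/2) + O(n^2): log_2(9) = 3.1699. This is Case 1 of the Master Theorem (c < log_b(a), work dominated by leaves), giving O(n^(log_2 9)).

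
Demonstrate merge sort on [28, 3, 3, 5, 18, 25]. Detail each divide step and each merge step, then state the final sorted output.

Merge sort trace:

Split: [28, 3, 3, 5, 18, 25] -> [28, 3, 3] and [5, 18, 25]
  Split: [28, 3, 3] -> [28] and [3, 3]
    Split: [3, 3] -> [3] and [3]
    Merge: [3] + [3] -> [3, 3]
  Merge: [28] + [3, 3] -> [3, 3, 28]
  Split: [5, 18, 25] -> [5] and [18, 25]
    Split: [18, 25] -> [18] and [25]
    Merge: [18] + [25] -> [18, 25]
  Merge: [5] + [18, 25] -> [5, 18, 25]
Merge: [3, 3, 28] + [5, 18, 25] -> [3, 3, 5, 18, 25, 28]

Final sorted array: [3, 3, 5, 18, 25, 28]

The merge sort proceeds by recursively splitting the array and merging sorted halves.
After all merges, the sorted array is [3, 3, 5, 18, 25, 28].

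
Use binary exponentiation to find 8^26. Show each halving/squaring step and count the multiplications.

Computing 8^26 by squaring (build up from 8^1; each line after the first costs one multiplication):

8^1 = 8
8^2 = (8^1)^2 = 8^2 = 64
8^3 = 8 * 8^2 = 8 * 64 = 512
8^6 = (8^3)^2 = 512^2 = 262144
8^12 = (8^6)^2 = 262144^2 = 68719476736
8^13 = 8 * 8^12 = 8 * 68719476736 = 549755813888
8^26 = (8^13)^2 = 549755813888^2 = 302231454903657293676544

Result: 302231454903657293676544
Multiplications needed: 6 (6 lines after 8^1)

8^26 = 302231454903657293676544. Using exponentiation by squaring, this requires 6 multiplications. The key idea: if the exponent is even, square the half-power; if odd, multiply by the base once.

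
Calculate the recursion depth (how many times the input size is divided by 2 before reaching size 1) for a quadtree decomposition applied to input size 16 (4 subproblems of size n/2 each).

For divide and conquer with division factor 2:

Problem sizes at each level:
Level 0: 16
Level 1: 8
Level 2: 4
Level 3: 2
Level 4: 1

The root is level 0 and the size-1 base case is level 4 (the tree spans levels 0 through 4, i.e. 5 levels counting the root), so the depth is the number of divisions: log_2(16) = 4

The recursion tree depth is log_2(16) = 4. At each level, the problem size is divided by 2, so it takes 4 divisions to reduce to a base case of size 1. The algorithm makes 4 recursive calls at each level.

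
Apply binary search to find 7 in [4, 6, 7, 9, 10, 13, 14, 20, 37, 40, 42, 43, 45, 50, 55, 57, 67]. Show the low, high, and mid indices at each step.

Binary search for 7 in [4, 6, 7, 9, 10, 13, 14, 20, 37, 40, 42, 43, 45, 50, 55, 57, 67]:

lo=0, hi=16, mid=8, arr[mid]=37 -> 37 > 7, search left half
lo=0, hi=7, mid=3, arr[mid]=9 -> 9 > 7, search left half
lo=0, hi=2, mid=1, arr[mid]=6 -> 6 < 7, search right half
lo=2, hi=2, mid=2, arr[mid]=7 -> Found target at index 2!

Binary search finds 7 at index 2 after 4 comparisons. The search repeatedly halves the search space by comparing with the middle element.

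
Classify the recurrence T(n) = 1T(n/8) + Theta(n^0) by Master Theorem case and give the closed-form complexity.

Master Theorem for T(n) = 1T(n/8) + O(n^0):

a = 1, b = 8, c = 0
log_b(a) = log_8(1) = 0.0000

Case 2: c = 0 = log_8(1) = 0.0000
T(n) = O(n^0 log n) = O(log n)

For T(n) = 1T(n/8) + O(n^0): log_8(1) = 0.0000. This is Case 2 of the Master Theorem (c = log_b(a), equal work at all levels), giving O(log n).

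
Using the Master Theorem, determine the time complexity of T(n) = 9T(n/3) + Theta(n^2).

Master Theorem for T(n) = 9T(n/3) + O(n^2):

a = 9, b = 3, c = 2
log_b(a) = log_3(9) = 2.0000

Case 2: c = 2 = log_3(9) = 2.0000
T(n) = O(n^2 log n) = O(n^2 log n)

For T(n) = 9T(n/3) + O(n^2): log_3(9) = 2.0000. This is Case 2 of the Master Theorem (c = log_b(a), equal work at all levels), giving O(n^2 log n).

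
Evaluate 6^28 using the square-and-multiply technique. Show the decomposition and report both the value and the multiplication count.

Computing 6^28 by squaring (build up from 6^1; each line after the first costs one multiplication):

6^1 = 6
6^2 = (6^1)^2 = 6^2 = 36
6^3 = 6 * 6^2 = 6 * 36 = 216
6^6 = (6^3)^2 = 216^2 = 46656
6^7 = 6 * 6^6 = 6 * 46656 = 279936
6^14 = (6^7)^2 = 279936^2 = 78364164096
6^28 = (6^14)^2 = 78364164096^2 = 6140942214464815497216

Result: 6140942214464815497216
Multiplications needed: 6 (6 lines after 6^1)

6^28 = 6140942214464815497216. Using exponentiation by squaring, this requires 6 multiplications. The key idea: if the exponent is even, square the half-power; if odd, multiply by the base once.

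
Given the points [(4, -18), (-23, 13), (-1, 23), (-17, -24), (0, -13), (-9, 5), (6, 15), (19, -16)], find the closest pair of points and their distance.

Computing all pairwise distances among 8 points:

d((4, -18), (-23, 13)) = 41.1096
d((4, -18), (-1, 23)) = 41.3038
d((4, -18), (-17, -24)) = 21.8403
d((4, -18), (0, -13)) = 6.4031 <-- minimum
d((4, -18), (-9, 5)) = 26.4197
d((4, -18), (6, 15)) = 33.0606
d((4, -18), (19, -16)) = 15.1327
d((-23, 13), (-1, 23)) = 24.1661
d((-23, 13), (-17, -24)) = 37.4833
d((-23, 13), (0, -13)) = 34.7131
d((-23, 13), (-9, 5)) = 16.1245
d((-23, 13), (6, 15)) = 29.0689
d((-23, 13), (19, -16)) = 51.0392
d((-1, 23), (-17, -24)) = 49.6488
d((-1, 23), (0, -13)) = 36.0139
d((-1, 23), (-9, 5)) = 19.6977
d((-1, 23), (6, 15)) = 10.6301
d((-1, 23), (19, -16)) = 43.8292
d((-17, -24), (0, -13)) = 20.2485
d((-17, -24), (-9, 5)) = 30.0832
d((-17, -24), (6, 15)) = 45.2769
d((-17, -24), (19, -16)) = 36.8782
d((0, -13), (-9, 5)) = 20.1246
d((0, -13), (6, 15)) = 28.6356
d((0, -13), (19, -16)) = 19.2354
d((-9, 5), (6, 15)) = 18.0278
d((-9, 5), (19, -16)) = 35.0
d((6, 15), (19, -16)) = 33.6155

Closest pair: (4, -18) and (0, -13) with distance 6.4031

The closest pair is (4, -18) and (0, -13) with Euclidean distance 6.4031. For 8 points, brute-force pairwise comparison is shown above. For large n, the divide-and-conquer algorithm (sort by x, recurse on halves, check the dividing strip) achieves O(n log n).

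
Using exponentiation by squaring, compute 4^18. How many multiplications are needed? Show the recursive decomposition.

Computing 4^18 by squaring (build up from 4^1; each line after the first costs one multiplication):

4^1 = 4
4^2 = (4^1)^2 = 4^2 = 16
4^4 = (4^2)^2 = 16^2 = 256
4^8 = (4^4)^2 = 256^2 = 65536
4^9 = 4 * 4^8 = 4 * 65536 = 262144
4^18 = (4^9)^2 = 262144^2 = 68719476736

Result: 68719476736
Multiplications needed: 5 (5 lines after 4^1)

4^18 = 68719476736. Using exponentiation by squaring, this requires 5 multiplications. The key idea: if the exponent is even, square the half-power; if odd, multiply by the base once.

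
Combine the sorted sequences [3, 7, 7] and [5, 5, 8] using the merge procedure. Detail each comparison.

Merging process:

Compare 3 vs 5: take 3 from left. Merged: [3]
Compare 7 vs 5: take 5 from right. Merged: [3, 5]
Compare 7 vs 5: take 5 from right. Merged: [3, 5, 5]
Compare 7 vs 8: take 7 from left. Merged: [3, 5, 5, 7]
Compare 7 vs 8: take 7 from left. Merged: [3, 5, 5, 7, 7]
Append remaining from right: [8]. Merged: [3, 5, 5, 7, 7, 8]

Final merged array: [3, 5, 5, 7, 7, 8]
Total comparisons: 5

The merged array is [3, 5, 5, 7, 7, 8], requiring 5 comparisons. The merge step runs in O(n) time where n is the total number of elements.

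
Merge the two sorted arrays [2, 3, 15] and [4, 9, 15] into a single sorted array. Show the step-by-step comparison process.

Merging process:

Compare 2 vs 4: take 2 from left. Merged: [2]
Compare 3 vs 4: take 3 from left. Merged: [2, 3]
Compare 15 vs 4: take 4 from right. Merged: [2, 3, 4]
Compare 15 vs 9: take 9 from right. Merged: [2, 3, 4, 9]
Compare 15 vs 15: take 15 from left. Merged: [2, 3, 4, 9, 15]
Append remaining from right: [15]. Merged: [2, 3, 4, 9, 15, 15]

Final merged array: [2, 3, 4, 9, 15, 15]
Total comparisons: 5

The merged array is [2, 3, 4, 9, 15, 15], requiring 5 comparisons. The merge step runs in O(n) time where n is the total number of elements.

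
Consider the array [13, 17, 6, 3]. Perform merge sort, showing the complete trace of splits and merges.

Merge sort trace:

Split: [13, 17, 6, 3] -> [13, 17] and [6, 3]
  Split: [13, 17] -> [13] and [17]
  Merge: [13] + [17] -> [13, 17]
  Split: [6, 3] -> [6] and [3]
  Merge: [6] + [3] -> [3, 6]
Merge: [13, 17] + [3, 6] -> [3, 6, 13, 17]

Final sorted array: [3, 6, 13, 17]

The merge sort proceeds by recursively splitting the array and merging sorted halves.
After all merges, the sorted array is [3, 6, 13, 17].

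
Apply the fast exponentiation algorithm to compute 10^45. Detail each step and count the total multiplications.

Computing 10^45 by squaring (build up from 10^1; each line after the first costs one multiplication):

10^1 = 10
10^2 = (10^1)^2 = 10^2 = 100
10^4 = (10^2)^2 = 100^2 = 10000
10^5 = 10 * 10^4 = 10 * 10000 = 100000
10^10 = (10^5)^2 = 100000^2 = 10000000000
10^11 = 10 * 10^10 = 10 * 10000000000 = 100000000000
10^22 = (10^11)^2 = 100000000000^2 = 10000000000000000000000
10^44 = (10^22)^2 = 10000000000000000000000^2 = 100000000000000000000000000000000000000000000
10^45 = 10 * 10^44 = 10 * 100000000000000000000000000000000000000000000 = 1000000000000000000000000000000000000000000000

Result: 1000000000000000000000000000000000000000000000
Multiplications needed: 8 (8 lines after 10^1)

10^45 = 1000000000000000000000000000000000000000000000. Using exponentiation by squaring, this requires 8 multiplications. The key idea: if the exponent is even, square the half-power; if odd, multiply by the base once.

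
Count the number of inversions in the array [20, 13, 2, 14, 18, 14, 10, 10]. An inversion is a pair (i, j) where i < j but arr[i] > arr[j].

Finding inversions in [20, 13, 2, 14, 18, 14, 10, 10]:

(0, 1): arr[0]=20 > arr[1]=13
(0, 2): arr[0]=20 > arr[2]=2
(0, 3): arr[0]=20 > arr[3]=14
(0, 4): arr[0]=20 > arr[4]=18
(0, 5): arr[0]=20 > arr[5]=14
(0, 6): arr[0]=20 > arr[6]=10
(0, 7): arr[0]=20 > arr[7]=10
(1, 2): arr[1]=13 > arr[2]=2
(1, 6): arr[1]=13 > arr[6]=10
(1, 7): arr[1]=13 > arr[7]=10
(3, 6): arr[3]=14 > arr[6]=10
(3, 7): arr[3]=14 > arr[7]=10
(4, 5): arr[4]=18 > arr[5]=14
(4, 6): arr[4]=18 > arr[6]=10
(4, 7): arr[4]=18 > arr[7]=10
(5, 6): arr[5]=14 > arr[6]=10
(5, 7): arr[5]=14 > arr[7]=10

Total inversions: 17

The array has 17 inversion(s): (0,1), (0,2), (0,3), (0,4), (0,5), (0,6), (0,7), (1,2), (1,6), (1,7), (3,6), (3,7), (4,5), (4,6), (4,7), (5,6), (5,7). Each pair (i,j) satisfies i < j and arr[i] > arr[j].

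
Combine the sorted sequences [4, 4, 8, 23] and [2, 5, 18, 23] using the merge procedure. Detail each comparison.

Merging process:

Compare 4 vs 2: take 2 from right. Merged: [2]
Compare 4 vs 5: take 4 from left. Merged: [2, 4]
Compare 4 vs 5: take 4 from left. Merged: [2, 4, 4]
Compare 8 vs 5: take 5 from right. Merged: [2, 4, 4, 5]
Compare 8 vs 18: take 8 from left. Merged: [2, 4, 4, 5, 8]
Compare 23 vs 18: take 18 from right. Merged: [2, 4, 4, 5, 8, 18]
Compare 23 vs 23: take 23 from left. Merged: [2, 4, 4, 5, 8, 18, 23]
Append remaining from right: [23]. Merged: [2, 4, 4, 5, 8, 18, 23, 23]

Final merged array: [2, 4, 4, 5, 8, 18, 23, 23]
Total comparisons: 7

The merged array is [2, 4, 4, 5, 8, 18, 23, 23], requiring 7 comparisons. The merge step runs in O(n) time where n is the total number of elements.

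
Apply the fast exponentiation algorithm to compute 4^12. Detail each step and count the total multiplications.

Computing 4^12 by squaring (build up from 4^1; each line after the first costs one multiplication):

4^1 = 4
4^2 = (4^1)^2 = 4^2 = 16
4^3 = 4 * 4^2 = 4 * 16 = 64
4^6 = (4^3)^2 = 64^2 = 4096
4^12 = (4^6)^2 = 4096^2 = 16777216

Result: 16777216
Multiplications needed: 4 (4 lines after 4^1)

4^12 = 16777216. Using exponentiation by squaring, this requires 4 multiplications. The key idea: if the exponent is even, square the half-power; if odd, multiply by the base once.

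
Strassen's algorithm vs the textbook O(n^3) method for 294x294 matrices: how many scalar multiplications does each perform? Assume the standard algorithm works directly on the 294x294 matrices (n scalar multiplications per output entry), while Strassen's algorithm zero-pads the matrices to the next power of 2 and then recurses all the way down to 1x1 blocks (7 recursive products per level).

Matrix multiplication for 294x294 matrices:

Strassen's algorithm requires power-of-2 dimensions. Pad 294x294 to 512x512 (next power of 2).

Standard algorithm: 294^3 = 25412184 multiplications
Strassen's algorithm: 7^(log2(512)) = 7^9 = 40353607 multiplications
Difference: 25412184 - 40353607 = -14941423 (Strassen uses MORE here due to padding overhead — for small or just-over-power-of-2 n, padding can outweigh the per-level savings)

Standard: 25412184 multiplications (294^3). Strassen: 40353607 multiplications (7^9, after padding to 512x512). Strassen reduces 8 recursive multiplications to 7 at each level.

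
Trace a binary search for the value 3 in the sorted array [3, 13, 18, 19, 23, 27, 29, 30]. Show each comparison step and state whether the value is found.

Binary search for 3 in [3, 13, 18, 19, 23, 27, 29, 30]:

lo=0, hi=7, mid=3, arr[mid]=19 -> 19 > 3, search left half
lo=0, hi=2, mid=1, arr[mid]=13 -> 13 > 3, search left half
lo=0, hi=0, mid=0, arr[mid]=3 -> Found target at index 0!

Binary search finds 3 at index 0 after 3 comparisons. The search repeatedly halves the search space by comparing with the middle element.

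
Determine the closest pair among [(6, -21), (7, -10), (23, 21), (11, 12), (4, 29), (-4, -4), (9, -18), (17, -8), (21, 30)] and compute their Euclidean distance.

Computing all pairwise distances among 9 points:

d((6, -21), (7, -10)) = 11.0454
d((6, -21), (23, 21)) = 45.31
d((6, -21), (11, 12)) = 33.3766
d((6, -21), (4, 29)) = 50.04
d((6, -21), (-4, -4)) = 19.7231
d((6, -21), (9, -18)) = 4.2426 <-- minimum
d((6, -21), (17, -8)) = 17.0294
d((6, -21), (21, 30)) = 53.1601
d((7, -10), (23, 21)) = 34.8855
d((7, -10), (11, 12)) = 22.3607
d((7, -10), (4, 29)) = 39.1152
d((7, -10), (-4, -4)) = 12.53
d((7, -10), (9, -18)) = 8.2462
d((7, -10), (17, -8)) = 10.198
d((7, -10), (21, 30)) = 42.3792
d((23, 21), (11, 12)) = 15.0
d((23, 21), (4, 29)) = 20.6155
d((23, 21), (-4, -4)) = 36.7967
d((23, 21), (9, -18)) = 41.4367
d((23, 21), (17, -8)) = 29.6142
d((23, 21), (21, 30)) = 9.2195
d((11, 12), (4, 29)) = 18.3848
d((11, 12), (-4, -4)) = 21.9317
d((11, 12), (9, -18)) = 30.0666
d((11, 12), (17, -8)) = 20.8806
d((11, 12), (21, 30)) = 20.5913
d((4, 29), (-4, -4)) = 33.9559
d((4, 29), (9, -18)) = 47.2652
d((4, 29), (17, -8)) = 39.2173
d((4, 29), (21, 30)) = 17.0294
d((-4, -4), (9, -18)) = 19.105
d((-4, -4), (17, -8)) = 21.3776
d((-4, -4), (21, 30)) = 42.2019
d((9, -18), (17, -8)) = 12.8062
d((9, -18), (21, 30)) = 49.4773
d((17, -8), (21, 30)) = 38.2099

Closest pair: (6, -21) and (9, -18) with distance 4.2426

The closest pair is (6, -21) and (9, -18) with Euclidean distance 4.2426. For 9 points, brute-force pairwise comparison is shown above. For large n, the divide-and-conquer algorithm (sort by x, recurse on halves, check the dividing strip) achieves O(n log n).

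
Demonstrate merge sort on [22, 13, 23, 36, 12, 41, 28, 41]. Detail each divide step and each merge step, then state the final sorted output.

Merge sort trace:

Split: [22, 13, 23, 36, 12, 41, 28, 41] -> [22, 13, 23, 36] and [12, 41, 28, 41]
  Split: [22, 13, 23, 36] -> [22, 13] and [23, 36]
    Split: [22, 13] -> [22] and [13]
    Merge: [22] + [13] -> [13, 22]
    Split: [23, 36] -> [23] and [36]
    Merge: [23] + [36] -> [23, 36]
  Merge: [13, 22] + [23, 36] -> [13, 22, 23, 36]
  Split: [12, 41, 28, 41] -> [12, 41] and [28, 41]
    Split: [12, 41] -> [12] and [41]
    Merge: [12] + [41] -> [12, 41]
    Split: [28, 41] -> [28] and [41]
    Merge: [28] + [41] -> [28, 41]
  Merge: [12, 41] + [28, 41] -> [12, 28, 41, 41]
Merge: [13, 22, 23, 36] + [12, 28, 41, 41] -> [12, 13, 22, 23, 28, 36, 41, 41]

Final sorted array: [12, 13, 22, 23, 28, 36, 41, 41]

The merge sort proceeds by recursively splitting the array and merging sorted halves.
After all merges, the sorted array is [12, 13, 22, 23, 28, 36, 41, 41].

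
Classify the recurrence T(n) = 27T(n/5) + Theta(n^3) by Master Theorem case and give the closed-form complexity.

Master Theorem for T(n) = 27T(n/5) + O(n^3):

a = 27, b = 5, c = 3
log_b(a) = log_5(27) = 2.0478

Case 3: c = 3 > log_5(27) = 2.0478
T(n) = O(n^3) = O(n^3)

For T(n) = 27T(n/5) + O(n^3): log_5(27) = 2.0478. This is Case 3 of the Master Theorem (c > log_b(a), work dominated by root), giving O(n^3).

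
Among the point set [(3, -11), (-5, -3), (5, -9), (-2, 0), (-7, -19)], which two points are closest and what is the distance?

Computing all pairwise distances among 5 points:

d((3, -11), (-5, -3)) = 11.3137
d((3, -11), (5, -9)) = 2.8284 <-- minimum
d((3, -11), (-2, 0)) = 12.083
d((3, -11), (-7, -19)) = 12.8062
d((-5, -3), (5, -9)) = 11.6619
d((-5, -3), (-2, 0)) = 4.2426
d((-5, -3), (-7, -19)) = 16.1245
d((5, -9), (-2, 0)) = 11.4018
d((5, -9), (-7, -19)) = 15.6205
d((-2, 0), (-7, -19)) = 19.6469

Closest pair: (3, -11) and (5, -9) with distance 2.8284

The closest pair is (3, -11) and (5, -9) with Euclidean distance 2.8284. For 5 points, brute-force pairwise comparison is shown above. For large n, the divide-and-conquer algorithm (sort by x, recurse on halves, check the dividing strip) achieves O(n log n).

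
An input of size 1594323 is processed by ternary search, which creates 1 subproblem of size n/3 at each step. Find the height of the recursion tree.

For divide and conquer with division factor 3:

Problem sizes at each level:
Level 0: 1594323
Level 1: 531441
Level 2: 177147
Level 3: 59049
Level 4: 19683
Level 5: 6561
Level 6: 2187
Level 7: 729
Level 8: 243
Level 9: 81
Level 10: 27
Level 11: 9
Level 12: 3
Level 13: 1

The root is level 0 and the size-1 base case is level 13 (the tree spans levels 0 through 13, i.e. 14 levels counting the root), so the depth is the number of divisions: log_3(1594323) = 13

The recursion tree depth is log_3(1594323) = 13. At each level, the problem size is divided by 3, so it takes 13 divisions to reduce to a base case of size 1. The algorithm makes 1 recursive call at each level.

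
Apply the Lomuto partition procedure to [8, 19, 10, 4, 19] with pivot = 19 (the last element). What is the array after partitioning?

Lomuto partition with pivot = 19:

Initial array: [8, 19, 10, 4, 19]

arr[0]=8 <= 19: swap with position 0, array becomes [8, 19, 10, 4, 19]
arr[1]=19 <= 19: swap with position 1, array becomes [8, 19, 10, 4, 19]
arr[2]=10 <= 19: swap with position 2, array becomes [8, 19, 10, 4, 19]
arr[3]=4 <= 19: swap with position 3, array becomes [8, 19, 10, 4, 19]

Place pivot at position 4: [8, 19, 10, 4, 19]
Pivot position: 4

After partitioning with pivot 19, the array becomes [8, 19, 10, 4, 19]. The pivot is placed at index 4. All elements to the left of the pivot are <= 19, and all elements to the right are > 19.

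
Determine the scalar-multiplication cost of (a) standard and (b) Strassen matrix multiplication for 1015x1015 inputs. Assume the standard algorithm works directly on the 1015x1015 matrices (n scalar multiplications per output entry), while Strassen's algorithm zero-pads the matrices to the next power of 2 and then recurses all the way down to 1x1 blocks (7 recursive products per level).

Matrix multiplication for 1015x1015 matrices:

Strassen's algorithm requires power-of-2 dimensions. Pad 1015x1015 to 1024x1024 (next power of 2).

Standard algorithm: 1015^3 = 1045678375 multiplications
Strassen's algorithm: 7^(log2(1024)) = 7^10 = 282475249 multiplications
Savings: 1045678375 - 282475249 = 763203126 multiplications

Standard: 1045678375 multiplications (1015^3). Strassen: 282475249 multiplications (7^10, after padding to 1024x1024). Strassen reduces 8 recursive multiplications to 7 at each level.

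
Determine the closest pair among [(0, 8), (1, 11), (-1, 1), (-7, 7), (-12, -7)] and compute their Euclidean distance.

Computing all pairwise distances among 5 points:

d((0, 8), (1, 11)) = 3.1623 <-- minimum
d((0, 8), (-1, 1)) = 7.0711
d((0, 8), (-7, 7)) = 7.0711
d((0, 8), (-12, -7)) = 19.2094
d((1, 11), (-1, 1)) = 10.198
d((1, 11), (-7, 7)) = 8.9443
d((1, 11), (-12, -7)) = 22.2036
d((-1, 1), (-7, 7)) = 8.4853
d((-1, 1), (-12, -7)) = 13.6015
d((-7, 7), (-12, -7)) = 14.8661

Closest pair: (0, 8) and (1, 11) with distance 3.1623

The closest pair is (0, 8) and (1, 11) with Euclidean distance 3.1623. For 5 points, brute-force pairwise comparison is shown above. For large n, the divide-and-conquer algorithm (sort by x, recurse on halves, check the dividing strip) achieves O(n log n).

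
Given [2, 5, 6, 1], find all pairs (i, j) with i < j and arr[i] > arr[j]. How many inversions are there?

Finding inversions in [2, 5, 6, 1]:

(0, 3): arr[0]=2 > arr[3]=1
(1, 3): arr[1]=5 > arr[3]=1
(2, 3): arr[2]=6 > arr[3]=1

Total inversions: 3

The array has 3 inversion(s): (0,3), (1,3), (2,3). Each pair (i,j) satisfies i < j and arr[i] > arr[j].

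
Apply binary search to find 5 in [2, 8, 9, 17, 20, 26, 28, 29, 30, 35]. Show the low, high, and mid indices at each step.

Binary search for 5 in [2, 8, 9, 17, 20, 26, 28, 29, 30, 35]:

lo=0, hi=9, mid=4, arr[mid]=20 -> 20 > 5, search left half
lo=0, hi=3, mid=1, arr[mid]=8 -> 8 > 5, search left half
lo=0, hi=0, mid=0, arr[mid]=2 -> 2 < 5, search right half
lo=1 > hi=0, target 5 not found

Binary search determines that 5 is not in the array after 3 comparisons. The search space was exhausted without finding the target.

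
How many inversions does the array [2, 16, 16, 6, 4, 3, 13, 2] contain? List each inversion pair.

Finding inversions in [2, 16, 16, 6, 4, 3, 13, 2]:

(1, 3): arr[1]=16 > arr[3]=6
(1, 4): arr[1]=16 > arr[4]=4
(1, 5): arr[1]=16 > arr[5]=3
(1, 6): arr[1]=16 > arr[6]=13
(1, 7): arr[1]=16 > arr[7]=2
(2, 3): arr[2]=16 > arr[3]=6
(2, 4): arr[2]=16 > arr[4]=4
(2, 5): arr[2]=16 > arr[5]=3
(2, 6): arr[2]=16 > arr[6]=13
(2, 7): arr[2]=16 > arr[7]=2
(3, 4): arr[3]=6 > arr[4]=4
(3, 5): arr[3]=6 > arr[5]=3
(3, 7): arr[3]=6 > arr[7]=2
(4, 5): arr[4]=4 > arr[5]=3
(4, 7): arr[4]=4 > arr[7]=2
(5, 7): arr[5]=3 > arr[7]=2
(6, 7): arr[6]=13 > arr[7]=2

Total inversions: 17

The array has 17 inversion(s): (1,3), (1,4), (1,5), (1,6), (1,7), (2,3), (2,4), (2,5), (2,6), (2,7), (3,4), (3,5), (3,7), (4,5), (4,7), (5,7), (6,7). Each pair (i,j) satisfies i < j and arr[i] > arr[j].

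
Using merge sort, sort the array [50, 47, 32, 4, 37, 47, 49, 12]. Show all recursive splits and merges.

Merge sort trace:

Split: [50, 47, 32, 4, 37, 47, 49, 12] -> [50, 47, 32, 4] and [37, 47, 49, 12]
  Split: [50, 47, 32, 4] -> [50, 47] and [32, 4]
    Split: [50, 47] -> [50] and [47]
    Merge: [50] + [47] -> [47, 50]
    Split: [32, 4] -> [32] and [4]
    Merge: [32] + [4] -> [4, 32]
  Merge: [47, 50] + [4, 32] -> [4, 32, 47, 50]
  Split: [37, 47, 49, 12] -> [37, 47] and [49, 12]
    Split: [37, 47] -> [37] and [47]
    Merge: [37] + [47] -> [37, 47]
    Split: [49, 12] -> [49] and [12]
    Merge: [49] + [12] -> [12, 49]
  Merge: [37, 47] + [12, 49] -> [12, 37, 47, 49]
Merge: [4, 32, 47, 50] + [12, 37, 47, 49] -> [4, 12, 32, 37, 47, 47, 49, 50]

Final sorted array: [4, 12, 32, 37, 47, 47, 49, 50]

The merge sort proceeds by recursively splitting the array and merging sorted halves.
After all merges, the sorted array is [4, 12, 32, 37, 47, 47, 49, 50].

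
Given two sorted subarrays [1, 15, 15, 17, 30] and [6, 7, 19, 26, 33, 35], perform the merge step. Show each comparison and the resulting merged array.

Merging process:

Compare 1 vs 6: take 1 from left. Merged: [1]
Compare 15 vs 6: take 6 from right. Merged: [1, 6]
Compare 15 vs 7: take 7 from right. Merged: [1, 6, 7]
Compare 15 vs 19: take 15 from left. Merged: [1, 6, 7, 15]
Compare 15 vs 19: take 15 from left. Merged: [1, 6, 7, 15, 15]
Compare 17 vs 19: take 17 from left. Merged: [1, 6, 7, 15, 15, 17]
Compare 30 vs 19: take 19 from right. Merged: [1, 6, 7, 15, 15, 17, 19]
Compare 30 vs 26: take 26 from right. Merged: [1, 6, 7, 15, 15, 17, 19, 26]
Compare 30 vs 33: take 30 from left. Merged: [1, 6, 7, 15, 15, 17, 19, 26, 30]
Append remaining from right: [33, 35]. Merged: [1, 6, 7, 15, 15, 17, 19, 26, 30, 33, 35]

Final merged array: [1, 6, 7, 15, 15, 17, 19, 26, 30, 33, 35]
Total comparisons: 9

The merged array is [1, 6, 7, 15, 15, 17, 19, 26, 30, 33, 35], requiring 9 comparisons. The merge step runs in O(n) time where n is the total number of elements.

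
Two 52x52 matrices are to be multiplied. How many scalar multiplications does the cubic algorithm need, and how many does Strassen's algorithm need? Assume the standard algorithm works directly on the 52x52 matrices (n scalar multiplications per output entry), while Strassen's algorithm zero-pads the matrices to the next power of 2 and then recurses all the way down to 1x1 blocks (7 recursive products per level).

Matrix multiplication for 52x52 matrices:

Strassen's algorithm requires power-of-2 dimensions. Pad 52x52 to 64x64 (next power of 2).

Standard algorithm: 52^3 = 140608 multiplications
Strassen's algorithm: 7^(log2(64)) = 7^6 = 117649 multiplications
Savings: 140608 - 117649 = 22959 multiplications

Standard: 140608 multiplications (52^3). Strassen: 117649 multiplications (7^6, after padding to 64x64). Strassen reduces 8 recursive multiplications to 7 at each level.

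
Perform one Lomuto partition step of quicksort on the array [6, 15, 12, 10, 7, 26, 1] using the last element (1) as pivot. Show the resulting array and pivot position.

Lomuto partition with pivot = 1:

Initial array: [6, 15, 12, 10, 7, 26, 1]

arr[0]=6 > 1: no swap
arr[1]=15 > 1: no swap
arr[2]=12 > 1: no swap
arr[3]=10 > 1: no swap
arr[4]=7 > 1: no swap
arr[5]=26 > 1: no swap

Place pivot at position 0: [1, 15, 12, 10, 7, 26, 6]
Pivot position: 0

After partitioning with pivot 1, the array becomes [1, 15, 12, 10, 7, 26, 6]. The pivot is placed at index 0. All elements to the left of the pivot are <= 1, and all elements to the right are > 1.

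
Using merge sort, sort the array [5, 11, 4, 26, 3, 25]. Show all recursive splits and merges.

Merge sort trace:

Split: [5, 11, 4, 26, 3, 25] -> [5, 11, 4] and [26, 3, 25]
  Split: [5, 11, 4] -> [5] and [11, 4]
    Split: [11, 4] -> [11] and [4]
    Merge: [11] + [4] -> [4, 11]
  Merge: [5] + [4, 11] -> [4, 5, 11]
  Split: [26, 3, 25] -> [26] and [3, 25]
    Split: [3, 25] -> [3] and [25]
    Merge: [3] + [25] -> [3, 25]
  Merge: [26] + [3, 25] -> [3, 25, 26]
Merge: [4, 5, 11] + [3, 25, 26] -> [3, 4, 5, 11, 25, 26]

Final sorted array: [3, 4, 5, 11, 25, 26]

The merge sort proceeds by recursively splitting the array and merging sorted halves.
After all merges, the sorted array is [3, 4, 5, 11, 25, 26].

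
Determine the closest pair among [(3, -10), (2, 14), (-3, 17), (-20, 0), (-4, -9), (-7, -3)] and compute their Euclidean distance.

Computing all pairwise distances among 6 points:

d((3, -10), (2, 14)) = 24.0208
d((3, -10), (-3, 17)) = 27.6586
d((3, -10), (-20, 0)) = 25.0799
d((3, -10), (-4, -9)) = 7.0711
d((3, -10), (-7, -3)) = 12.2066
d((2, 14), (-3, 17)) = 5.831 <-- minimum
d((2, 14), (-20, 0)) = 26.0768
d((2, 14), (-4, -9)) = 23.7697
d((2, 14), (-7, -3)) = 19.2354
d((-3, 17), (-20, 0)) = 24.0416
d((-3, 17), (-4, -9)) = 26.0192
d((-3, 17), (-7, -3)) = 20.3961
d((-20, 0), (-4, -9)) = 18.3576
d((-20, 0), (-7, -3)) = 13.3417
d((-4, -9), (-7, -3)) = 6.7082

Closest pair: (2, 14) and (-3, 17) with distance 5.831

The closest pair is (2, 14) and (-3, 17) with Euclidean distance 5.831. For 6 points, brute-force pairwise comparison is shown above. For large n, the divide-and-conquer algorithm (sort by x, recurse on halves, check the dividing strip) achieves O(n log n).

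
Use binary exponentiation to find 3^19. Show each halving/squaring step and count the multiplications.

Computing 3^19 by squaring (build up from 3^1; each line after the first costs one multiplication):

3^1 = 3
3^2 = (3^1)^2 = 3^2 = 9
3^4 = (3^2)^2 = 9^2 = 81
3^8 = (3^4)^2 = 81^2 = 6561
3^9 = 3 * 3^8 = 3 * 6561 = 19683
3^18 = (3^9)^2 = 19683^2 = 387420489
3^19 = 3 * 3^18 = 3 * 387420489 = 1162261467

Result: 1162261467
Multiplications needed: 6 (6 lines after 3^1)

3^19 = 1162261467. Using exponentiation by squaring, this requires 6 multiplications. The key idea: if the exponent is even, square the half-power; if odd, multiply by the base once.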